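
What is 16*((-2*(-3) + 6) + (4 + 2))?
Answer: 288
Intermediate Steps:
16*((-2*(-3) + 6) + (4 + 2)) = 16*((6 + 6) + 6) = 16*(12 + 6) = 16*18 = 288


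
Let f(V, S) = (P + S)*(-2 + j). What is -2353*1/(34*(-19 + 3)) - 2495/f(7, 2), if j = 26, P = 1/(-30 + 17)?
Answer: -405821/8160 ≈ -49.733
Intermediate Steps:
P = -1/13 (P = 1/(-13) = -1/13 ≈ -0.076923)
f(V, S) = -24/13 + 24*S (f(V, S) = (-1/13 + S)*(-2 + 26) = (-1/13 + S)*24 = -24/13 + 24*S)
-2353*1/(34*(-19 + 3)) - 2495/f(7, 2) = -2353*1/(34*(-19 + 3)) - 2495/(-24/13 + 24*2) = -2353/((-16*34)) - 2495/(-24/13 + 48) = -2353/(-544) - 2495/600/13 = -2353*(-1/544) - 2495*13/600 = 2353/544 - 6487/120 = -405821/8160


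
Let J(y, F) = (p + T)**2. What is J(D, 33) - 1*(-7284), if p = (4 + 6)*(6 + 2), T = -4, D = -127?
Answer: 13060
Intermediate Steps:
p = 80 (p = 10*8 = 80)
J(y, F) = 5776 (J(y, F) = (80 - 4)**2 = 76**2 = 5776)
J(D, 33) - 1*(-7284) = 5776 - 1*(-7284) = 5776 + 7284 = 13060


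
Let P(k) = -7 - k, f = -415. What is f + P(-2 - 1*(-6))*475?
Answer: -5640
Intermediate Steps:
f + P(-2 - 1*(-6))*475 = -415 + (-7 - (-2 - 1*(-6)))*475 = -415 + (-7 - (-2 + 6))*475 = -415 + (-7 - 1*4)*475 = -415 + (-7 - 4)*475 = -415 - 11*475 = -415 - 5225 = -5640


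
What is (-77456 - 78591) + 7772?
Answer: -148275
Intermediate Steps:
(-77456 - 78591) + 7772 = -156047 + 7772 = -148275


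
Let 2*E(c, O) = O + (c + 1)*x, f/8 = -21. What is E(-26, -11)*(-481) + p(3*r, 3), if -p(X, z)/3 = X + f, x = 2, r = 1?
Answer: 30331/2 ≈ 15166.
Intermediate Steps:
f = -168 (f = 8*(-21) = -168)
E(c, O) = 1 + c + O/2 (E(c, O) = (O + (c + 1)*2)/2 = (O + (1 + c)*2)/2 = (O + (2 + 2*c))/2 = (2 + O + 2*c)/2 = 1 + c + O/2)
p(X, z) = 504 - 3*X (p(X, z) = -3*(X - 168) = -3*(-168 + X) = 504 - 3*X)
E(-26, -11)*(-481) + p(3*r, 3) = (1 - 26 + (1/2)*(-11))*(-481) + (504 - 9) = (1 - 26 - 11/2)*(-481) + (504 - 3*3) = -61/2*(-481) + (504 - 9) = 29341/2 + 495 = 30331/2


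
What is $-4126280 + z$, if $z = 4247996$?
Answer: $121716$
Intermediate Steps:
$-4126280 + z = -4126280 + 4247996 = 121716$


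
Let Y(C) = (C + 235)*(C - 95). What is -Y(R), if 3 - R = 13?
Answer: 23625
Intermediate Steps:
R = -10 (R = 3 - 1*13 = 3 - 13 = -10)
Y(C) = (-95 + C)*(235 + C) (Y(C) = (235 + C)*(-95 + C) = (-95 + C)*(235 + C))
-Y(R) = -(-22325 + (-10)² + 140*(-10)) = -(-22325 + 100 - 1400) = -1*(-23625) = 23625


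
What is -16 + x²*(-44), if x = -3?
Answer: -412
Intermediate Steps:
-16 + x²*(-44) = -16 + (-3)²*(-44) = -16 + 9*(-44) = -16 - 396 = -412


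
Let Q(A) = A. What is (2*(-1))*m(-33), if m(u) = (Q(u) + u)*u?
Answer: -4356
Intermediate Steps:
m(u) = 2*u² (m(u) = (u + u)*u = (2*u)*u = 2*u²)
(2*(-1))*m(-33) = (2*(-1))*(2*(-33)²) = -4*1089 = -2*2178 = -4356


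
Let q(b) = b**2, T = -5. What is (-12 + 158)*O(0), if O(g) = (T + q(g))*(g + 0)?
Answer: 0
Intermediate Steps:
O(g) = g*(-5 + g**2) (O(g) = (-5 + g**2)*(g + 0) = (-5 + g**2)*g = g*(-5 + g**2))
(-12 + 158)*O(0) = (-12 + 158)*(0*(-5 + 0**2)) = 146*(0*(-5 + 0)) = 146*(0*(-5)) = 146*0 = 0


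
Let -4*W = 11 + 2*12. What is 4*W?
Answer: -35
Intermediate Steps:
W = -35/4 (W = -(11 + 2*12)/4 = -(11 + 24)/4 = -1/4*35 = -35/4 ≈ -8.7500)
4*W = 4*(-35/4) = -35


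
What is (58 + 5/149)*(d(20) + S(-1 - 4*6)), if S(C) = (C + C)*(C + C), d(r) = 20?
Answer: 21790440/149 ≈ 1.4624e+5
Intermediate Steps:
S(C) = 4*C² (S(C) = (2*C)*(2*C) = 4*C²)
(58 + 5/149)*(d(20) + S(-1 - 4*6)) = (58 + 5/149)*(20 + 4*(-1 - 4*6)²) = (58 + 5*(1/149))*(20 + 4*(-1 - 24)²) = (58 + 5/149)*(20 + 4*(-25)²) = 8647*(20 + 4*625)/149 = 8647*(20 + 2500)/149 = (8647/149)*2520 = 21790440/149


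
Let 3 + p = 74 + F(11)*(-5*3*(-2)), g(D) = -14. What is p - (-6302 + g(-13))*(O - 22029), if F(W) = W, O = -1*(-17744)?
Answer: -27063659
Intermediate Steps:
O = 17744
p = 401 (p = -3 + (74 + 11*(-5*3*(-2))) = -3 + (74 + 11*(-15*(-2))) = -3 + (74 + 11*30) = -3 + (74 + 330) = -3 + 404 = 401)
p - (-6302 + g(-13))*(O - 22029) = 401 - (-6302 - 14)*(17744 - 22029) = 401 - (-6316)*(-4285) = 401 - 1*27064060 = 401 - 27064060 = -27063659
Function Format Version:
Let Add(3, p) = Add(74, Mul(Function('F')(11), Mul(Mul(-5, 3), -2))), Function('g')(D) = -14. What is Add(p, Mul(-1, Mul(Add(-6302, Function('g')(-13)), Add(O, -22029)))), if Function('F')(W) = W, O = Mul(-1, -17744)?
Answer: -27063659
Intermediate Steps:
O = 17744
p = 401 (p = Add(-3, Add(74, Mul(11, Mul(Mul(-5, 3), -2)))) = Add(-3, Add(74, Mul(11, Mul(-15, -2)))) = Add(-3, Add(74, Mul(11, 30))) = Add(-3, Add(74, 330)) = Add(-3, 404) = 401)
Add(p, Mul(-1, Mul(Add(-6302, Function('g')(-13)), Add(O, -22029)))) = Add(401, Mul(-1, Mul(Add(-6302, -14), Add(17744, -22029)))) = Add(401, Mul(-1, Mul(-6316, -4285))) = Add(401, Mul(-1, 27064060)) = Add(401, -27064060) = -27063659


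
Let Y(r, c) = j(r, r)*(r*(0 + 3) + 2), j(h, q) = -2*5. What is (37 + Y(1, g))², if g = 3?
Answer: 169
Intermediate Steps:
j(h, q) = -10
Y(r, c) = -20 - 30*r (Y(r, c) = -10*(r*(0 + 3) + 2) = -10*(r*3 + 2) = -10*(3*r + 2) = -10*(2 + 3*r) = -20 - 30*r)
(37 + Y(1, g))² = (37 + (-20 - 30*1))² = (37 + (-20 - 30))² = (37 - 50)² = (-13)² = 169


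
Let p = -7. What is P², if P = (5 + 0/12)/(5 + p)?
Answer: 25/4 ≈ 6.2500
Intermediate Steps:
P = -5/2 (P = (5 + 0/12)/(5 - 7) = (5 + 0*(1/12))/(-2) = (5 + 0)*(-½) = 5*(-½) = -5/2 ≈ -2.5000)
P² = (-5/2)² = 25/4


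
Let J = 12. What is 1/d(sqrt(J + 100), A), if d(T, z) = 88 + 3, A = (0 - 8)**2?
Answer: 1/91 ≈ 0.010989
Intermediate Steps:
A = 64 (A = (-8)**2 = 64)
d(T, z) = 91
1/d(sqrt(J + 100), A) = 1/91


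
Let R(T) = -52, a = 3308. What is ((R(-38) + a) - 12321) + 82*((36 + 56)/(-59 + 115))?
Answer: -62512/7 ≈ -8930.3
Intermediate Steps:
((R(-38) + a) - 12321) + 82*((36 + 56)/(-59 + 115)) = ((-52 + 3308) - 12321) + 82*((36 + 56)/(-59 + 115)) = (3256 - 12321) + 82*(92/56) = -9065 + 82*(92*(1/56)) = -9065 + 82*(23/14) = -9065 + 943/7 = -62512/7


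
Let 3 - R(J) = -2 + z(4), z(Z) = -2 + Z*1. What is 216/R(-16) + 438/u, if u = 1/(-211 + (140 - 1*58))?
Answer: -56430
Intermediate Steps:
z(Z) = -2 + Z
u = -1/129 (u = 1/(-211 + (140 - 58)) = 1/(-211 + 82) = 1/(-129) = -1/129 ≈ -0.0077519)
R(J) = 3 (R(J) = 3 - (-2 + (-2 + 4)) = 3 - (-2 + 2) = 3 - 1*0 = 3 + 0 = 3)
216/R(-16) + 438/u = 216/3 + 438/(-1/129) = 216*(⅓) + 438*(-129) = 72 - 56502 = -56430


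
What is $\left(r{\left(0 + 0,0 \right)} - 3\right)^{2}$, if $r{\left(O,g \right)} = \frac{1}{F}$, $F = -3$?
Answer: $\frac{100}{9} \approx 11.111$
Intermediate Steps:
$r{\left(O,g \right)} = - \frac{1}{3}$ ($r{\left(O,g \right)} = \frac{1}{-3} = - \frac{1}{3}$)
$\left(r{\left(0 + 0,0 \right)} - 3\right)^{2} = \left(- \frac{1}{3} - 3\right)^{2} = \left(- \frac{10}{3}\right)^{2} = \frac{100}{9}$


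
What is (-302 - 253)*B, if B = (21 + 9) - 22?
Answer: -4440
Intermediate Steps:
B = 8 (B = 30 - 22 = 8)
(-302 - 253)*B = (-302 - 253)*8 = -555*8 = -4440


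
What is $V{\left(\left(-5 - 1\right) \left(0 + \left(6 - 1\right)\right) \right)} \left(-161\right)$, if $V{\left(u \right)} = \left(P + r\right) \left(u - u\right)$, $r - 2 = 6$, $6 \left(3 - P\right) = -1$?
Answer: $0$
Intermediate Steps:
$P = \frac{19}{6}$ ($P = 3 - - \frac{1}{6} = 3 + \frac{1}{6} = \frac{19}{6} \approx 3.1667$)
$r = 8$ ($r = 2 + 6 = 8$)
$V{\left(u \right)} = 0$ ($V{\left(u \right)} = \left(\frac{19}{6} + 8\right) \left(u - u\right) = \frac{67}{6} \cdot 0 = 0$)
$V{\left(\left(-5 - 1\right) \left(0 + \left(6 - 1\right)\right) \right)} \left(-161\right) = 0 \left(-161\right) = 0$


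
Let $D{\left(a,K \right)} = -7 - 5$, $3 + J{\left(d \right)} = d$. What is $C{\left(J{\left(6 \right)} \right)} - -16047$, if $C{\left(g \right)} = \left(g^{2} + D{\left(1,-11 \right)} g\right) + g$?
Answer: $16023$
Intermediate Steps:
$J{\left(d \right)} = -3 + d$
$D{\left(a,K \right)} = -12$ ($D{\left(a,K \right)} = -7 - 5 = -12$)
$C{\left(g \right)} = g^{2} - 11 g$ ($C{\left(g \right)} = \left(g^{2} - 12 g\right) + g = g^{2} - 11 g$)
$C{\left(J{\left(6 \right)} \right)} - -16047 = \left(-3 + 6\right) \left(-11 + \left(-3 + 6\right)\right) - -16047 = 3 \left(-11 + 3\right) + 16047 = 3 \left(-8\right) + 16047 = -24 + 16047 = 16023$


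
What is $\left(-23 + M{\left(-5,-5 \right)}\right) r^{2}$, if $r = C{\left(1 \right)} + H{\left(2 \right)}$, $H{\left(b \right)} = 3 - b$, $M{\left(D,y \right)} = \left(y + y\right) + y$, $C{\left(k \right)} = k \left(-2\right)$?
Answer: $-38$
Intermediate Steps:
$C{\left(k \right)} = - 2 k$
$M{\left(D,y \right)} = 3 y$ ($M{\left(D,y \right)} = 2 y + y = 3 y$)
$r = -1$ ($r = \left(-2\right) 1 + \left(3 - 2\right) = -2 + \left(3 - 2\right) = -2 + 1 = -1$)
$\left(-23 + M{\left(-5,-5 \right)}\right) r^{2} = \left(-23 + 3 \left(-5\right)\right) \left(-1\right)^{2} = \left(-23 - 15\right) 1 = \left(-38\right) 1 = -38$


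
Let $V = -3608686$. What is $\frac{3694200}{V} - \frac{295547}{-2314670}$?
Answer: $- \frac{3742158796379}{4176458611810} \approx -0.89601$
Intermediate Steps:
$\frac{3694200}{V} - \frac{295547}{-2314670} = \frac{3694200}{-3608686} - \frac{295547}{-2314670} = 3694200 \left(- \frac{1}{3608686}\right) - - \frac{295547}{2314670} = - \frac{1847100}{1804343} + \frac{295547}{2314670} = - \frac{3742158796379}{4176458611810}$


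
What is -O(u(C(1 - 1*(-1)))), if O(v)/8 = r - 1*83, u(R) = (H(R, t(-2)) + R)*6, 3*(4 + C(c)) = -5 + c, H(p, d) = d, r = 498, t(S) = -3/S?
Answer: -3320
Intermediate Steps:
C(c) = -17/3 + c/3 (C(c) = -4 + (-5 + c)/3 = -4 + (-5/3 + c/3) = -17/3 + c/3)
u(R) = 9 + 6*R (u(R) = (-3/(-2) + R)*6 = (-3*(-½) + R)*6 = (3/2 + R)*6 = 9 + 6*R)
O(v) = 3320 (O(v) = 8*(498 - 1*83) = 8*(498 - 83) = 8*415 = 3320)
-O(u(C(1 - 1*(-1)))) = -1*3320 = -3320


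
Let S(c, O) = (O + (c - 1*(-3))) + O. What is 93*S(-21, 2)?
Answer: -1302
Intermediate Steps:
S(c, O) = 3 + c + 2*O (S(c, O) = (O + (c + 3)) + O = (O + (3 + c)) + O = (3 + O + c) + O = 3 + c + 2*O)
93*S(-21, 2) = 93*(3 - 21 + 2*2) = 93*(3 - 21 + 4) = 93*(-14) = -1302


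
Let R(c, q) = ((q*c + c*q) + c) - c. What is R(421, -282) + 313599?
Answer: 76155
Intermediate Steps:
R(c, q) = 2*c*q (R(c, q) = ((c*q + c*q) + c) - c = (2*c*q + c) - c = (c + 2*c*q) - c = 2*c*q)
R(421, -282) + 313599 = 2*421*(-282) + 313599 = -237444 + 313599 = 76155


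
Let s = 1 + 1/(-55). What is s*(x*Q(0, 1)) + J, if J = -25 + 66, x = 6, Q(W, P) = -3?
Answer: 1283/55 ≈ 23.327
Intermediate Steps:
s = 54/55 (s = 1 - 1/55 = 54/55 ≈ 0.98182)
J = 41
s*(x*Q(0, 1)) + J = 54*(6*(-3))/55 + 41 = (54/55)*(-18) + 41 = -972/55 + 41 = 1283/55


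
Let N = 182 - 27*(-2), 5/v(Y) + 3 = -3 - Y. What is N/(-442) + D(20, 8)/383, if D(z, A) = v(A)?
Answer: -633821/1185002 ≈ -0.53487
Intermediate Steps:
v(Y) = 5/(-6 - Y) (v(Y) = 5/(-3 + (-3 - Y)) = 5/(-6 - Y))
D(z, A) = -5/(6 + A)
N = 236 (N = 182 - 1*(-54) = 182 + 54 = 236)
N/(-442) + D(20, 8)/383 = 236/(-442) - 5/(6 + 8)/383 = 236*(-1/442) - 5/14*(1/383) = -118/221 - 5*1/14*(1/383) = -118/221 - 5/14*1/383 = -118/221 - 5/5362 = -633821/1185002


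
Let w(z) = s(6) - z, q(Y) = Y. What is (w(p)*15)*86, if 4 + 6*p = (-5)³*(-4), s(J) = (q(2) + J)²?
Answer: -24080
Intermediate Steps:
s(J) = (2 + J)²
p = 248/3 (p = -⅔ + ((-5)³*(-4))/6 = -⅔ + (-125*(-4))/6 = -⅔ + (⅙)*500 = -⅔ + 250/3 = 248/3 ≈ 82.667)
w(z) = 64 - z (w(z) = (2 + 6)² - z = 8² - z = 64 - z)
(w(p)*15)*86 = ((64 - 1*248/3)*15)*86 = ((64 - 248/3)*15)*86 = -56/3*15*86 = -280*86 = -24080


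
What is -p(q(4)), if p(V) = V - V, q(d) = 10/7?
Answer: 0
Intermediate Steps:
q(d) = 10/7 (q(d) = 10*(1/7) = 10/7)
p(V) = 0
-p(q(4)) = -1*0 = 0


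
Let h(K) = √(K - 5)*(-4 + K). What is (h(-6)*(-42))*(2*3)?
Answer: 2520*I*√11 ≈ 8357.9*I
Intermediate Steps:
h(K) = √(-5 + K)*(-4 + K)
(h(-6)*(-42))*(2*3) = ((√(-5 - 6)*(-4 - 6))*(-42))*(2*3) = ((√(-11)*(-10))*(-42))*6 = (((I*√11)*(-10))*(-42))*6 = (-10*I*√11*(-42))*6 = (420*I*√11)*6 = 2520*I*√11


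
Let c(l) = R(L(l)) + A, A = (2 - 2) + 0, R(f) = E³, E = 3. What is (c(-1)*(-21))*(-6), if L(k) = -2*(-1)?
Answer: 3402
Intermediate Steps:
L(k) = 2
R(f) = 27 (R(f) = 3³ = 27)
A = 0 (A = 0 + 0 = 0)
c(l) = 27 (c(l) = 27 + 0 = 27)
(c(-1)*(-21))*(-6) = (27*(-21))*(-6) = -567*(-6) = 3402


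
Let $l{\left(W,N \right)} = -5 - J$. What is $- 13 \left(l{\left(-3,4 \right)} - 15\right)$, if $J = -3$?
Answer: $221$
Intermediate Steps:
$l{\left(W,N \right)} = -2$ ($l{\left(W,N \right)} = -5 - -3 = -5 + 3 = -2$)
$- 13 \left(l{\left(-3,4 \right)} - 15\right) = - 13 \left(-2 - 15\right) = \left(-13\right) \left(-17\right) = 221$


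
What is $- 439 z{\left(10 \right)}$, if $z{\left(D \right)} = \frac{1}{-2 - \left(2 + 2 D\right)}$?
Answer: $\frac{439}{24} \approx 18.292$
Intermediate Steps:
$z{\left(D \right)} = \frac{1}{-4 - 2 D}$
$- 439 z{\left(10 \right)} = - 439 \left(- \frac{1}{4 + 2 \cdot 10}\right) = - 439 \left(- \frac{1}{4 + 20}\right) = - 439 \left(- \frac{1}{24}\right) = - 439 \left(\left(-1\right) \frac{1}{24}\right) = \left(-439\right) \left(- \frac{1}{24}\right) = \frac{439}{24}$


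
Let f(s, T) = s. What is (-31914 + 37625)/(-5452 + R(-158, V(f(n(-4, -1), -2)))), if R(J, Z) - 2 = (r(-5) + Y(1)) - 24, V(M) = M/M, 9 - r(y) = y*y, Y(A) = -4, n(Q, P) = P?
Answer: -5711/5494 ≈ -1.0395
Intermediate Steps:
r(y) = 9 - y² (r(y) = 9 - y*y = 9 - y²)
V(M) = 1
R(J, Z) = -42 (R(J, Z) = 2 + (((9 - 1*(-5)²) - 4) - 24) = 2 + (((9 - 1*25) - 4) - 24) = 2 + (((9 - 25) - 4) - 24) = 2 + ((-16 - 4) - 24) = 2 + (-20 - 24) = 2 - 44 = -42)
(-31914 + 37625)/(-5452 + R(-158, V(f(n(-4, -1), -2)))) = (-31914 + 37625)/(-5452 - 42) = 5711/(-5494) = 5711*(-1/5494) = -5711/5494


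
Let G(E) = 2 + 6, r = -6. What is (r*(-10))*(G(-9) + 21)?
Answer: 1740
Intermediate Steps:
G(E) = 8
(r*(-10))*(G(-9) + 21) = (-6*(-10))*(8 + 21) = 60*29 = 1740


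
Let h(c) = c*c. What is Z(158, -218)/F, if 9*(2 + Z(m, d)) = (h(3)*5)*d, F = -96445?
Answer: 1092/96445 ≈ 0.011323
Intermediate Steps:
h(c) = c²
Z(m, d) = -2 + 5*d (Z(m, d) = -2 + ((3²*5)*d)/9 = -2 + ((9*5)*d)/9 = -2 + (45*d)/9 = -2 + 5*d)
Z(158, -218)/F = (-2 + 5*(-218))/(-96445) = (-2 - 1090)*(-1/96445) = -1092*(-1/96445) = 1092/96445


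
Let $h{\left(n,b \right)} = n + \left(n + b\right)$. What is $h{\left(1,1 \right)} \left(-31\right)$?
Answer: $-93$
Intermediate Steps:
$h{\left(n,b \right)} = b + 2 n$ ($h{\left(n,b \right)} = n + \left(b + n\right) = b + 2 n$)
$h{\left(1,1 \right)} \left(-31\right) = \left(1 + 2 \cdot 1\right) \left(-31\right) = \left(1 + 2\right) \left(-31\right) = 3 \left(-31\right) = -93$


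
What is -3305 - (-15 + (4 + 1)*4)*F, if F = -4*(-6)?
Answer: -3425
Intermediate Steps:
F = 24
-3305 - (-15 + (4 + 1)*4)*F = -3305 - (-15 + (4 + 1)*4)*24 = -3305 - (-15 + 5*4)*24 = -3305 - (-15 + 20)*24 = -3305 - 5*24 = -3305 - 1*120 = -3305 - 120 = -3425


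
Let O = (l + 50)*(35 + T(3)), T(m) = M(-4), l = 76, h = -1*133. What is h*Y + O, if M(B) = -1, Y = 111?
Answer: -10479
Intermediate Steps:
h = -133
T(m) = -1
O = 4284 (O = (76 + 50)*(35 - 1) = 126*34 = 4284)
h*Y + O = -133*111 + 4284 = -14763 + 4284 = -10479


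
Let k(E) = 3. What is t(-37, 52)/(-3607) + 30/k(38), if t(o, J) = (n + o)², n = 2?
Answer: 34845/3607 ≈ 9.6604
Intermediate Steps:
t(o, J) = (2 + o)²
t(-37, 52)/(-3607) + 30/k(38) = (2 - 37)²/(-3607) + 30/3 = (-35)²*(-1/3607) + 30*(⅓) = 1225*(-1/3607) + 10 = -1225/3607 + 10 = 34845/3607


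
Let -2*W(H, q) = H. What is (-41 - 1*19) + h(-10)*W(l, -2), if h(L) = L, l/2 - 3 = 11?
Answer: 80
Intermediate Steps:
l = 28 (l = 6 + 2*11 = 6 + 22 = 28)
W(H, q) = -H/2
(-41 - 1*19) + h(-10)*W(l, -2) = (-41 - 1*19) - (-5)*28 = (-41 - 19) - 10*(-14) = -60 + 140 = 80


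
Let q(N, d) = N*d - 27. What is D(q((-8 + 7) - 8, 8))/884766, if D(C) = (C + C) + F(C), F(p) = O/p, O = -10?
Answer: -9796/43795917 ≈ -0.00022367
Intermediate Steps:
q(N, d) = -27 + N*d
F(p) = -10/p
D(C) = -10/C + 2*C (D(C) = (C + C) - 10/C = 2*C - 10/C = -10/C + 2*C)
D(q((-8 + 7) - 8, 8))/884766 = (-10/(-27 + ((-8 + 7) - 8)*8) + 2*(-27 + ((-8 + 7) - 8)*8))/884766 = (-10/(-27 + (-1 - 8)*8) + 2*(-27 + (-1 - 8)*8))*(1/884766) = (-10/(-27 - 9*8) + 2*(-27 - 9*8))*(1/884766) = (-10/(-27 - 72) + 2*(-27 - 72))*(1/884766) = (-10/(-99) + 2*(-99))*(1/884766) = (-10*(-1/99) - 198)*(1/884766) = (10/99 - 198)*(1/884766) = -19592/99*1/884766 = -9796/43795917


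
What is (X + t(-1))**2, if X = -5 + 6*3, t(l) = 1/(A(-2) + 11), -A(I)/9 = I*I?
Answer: 104976/625 ≈ 167.96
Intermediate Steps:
A(I) = -9*I**2 (A(I) = -9*I*I = -9*I**2)
t(l) = -1/25 (t(l) = 1/(-9*(-2)**2 + 11) = 1/(-9*4 + 11) = 1/(-36 + 11) = 1/(-25) = -1/25)
X = 13 (X = -5 + 18 = 13)
(X + t(-1))**2 = (13 - 1/25)**2 = (324/25)**2 = 104976/625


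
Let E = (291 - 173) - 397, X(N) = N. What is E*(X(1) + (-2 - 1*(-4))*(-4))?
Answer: 1953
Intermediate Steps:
E = -279 (E = 118 - 397 = -279)
E*(X(1) + (-2 - 1*(-4))*(-4)) = -279*(1 + (-2 - 1*(-4))*(-4)) = -279*(1 + (-2 + 4)*(-4)) = -279*(1 + 2*(-4)) = -279*(1 - 8) = -279*(-7) = 1953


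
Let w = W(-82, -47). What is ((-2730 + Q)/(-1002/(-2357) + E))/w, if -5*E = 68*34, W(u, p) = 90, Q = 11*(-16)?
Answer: 3424721/48999366 ≈ 0.069893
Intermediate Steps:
Q = -176
w = 90
E = -2312/5 (E = -68*34/5 = -⅕*2312 = -2312/5 ≈ -462.40)
((-2730 + Q)/(-1002/(-2357) + E))/w = ((-2730 - 176)/(-1002/(-2357) - 2312/5))/90 = -2906/(-1002*(-1/2357) - 2312/5)*(1/90) = -2906/(1002/2357 - 2312/5)*(1/90) = -2906/(-5444374/11785)*(1/90) = -2906*(-11785/5444374)*(1/90) = (17123605/2722187)*(1/90) = 3424721/48999366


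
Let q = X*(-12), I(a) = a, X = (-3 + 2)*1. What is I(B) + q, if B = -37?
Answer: -25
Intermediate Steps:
X = -1 (X = -1*1 = -1)
q = 12 (q = -1*(-12) = 12)
I(B) + q = -37 + 12 = -25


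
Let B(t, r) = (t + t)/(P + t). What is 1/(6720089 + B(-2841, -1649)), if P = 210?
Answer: 877/5893519947 ≈ 1.4881e-7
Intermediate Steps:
B(t, r) = 2*t/(210 + t) (B(t, r) = (t + t)/(210 + t) = (2*t)/(210 + t) = 2*t/(210 + t))
1/(6720089 + B(-2841, -1649)) = 1/(6720089 + 2*(-2841)/(210 - 2841)) = 1/(6720089 + 2*(-2841)/(-2631)) = 1/(6720089 + 2*(-2841)*(-1/2631)) = 1/(6720089 + 1894/877) = 1/(5893519947/877) = 877/5893519947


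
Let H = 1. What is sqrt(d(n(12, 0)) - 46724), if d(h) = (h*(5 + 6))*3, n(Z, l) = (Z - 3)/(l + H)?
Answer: I*sqrt(46427) ≈ 215.47*I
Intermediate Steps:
n(Z, l) = (-3 + Z)/(1 + l) (n(Z, l) = (Z - 3)/(l + 1) = (-3 + Z)/(1 + l))
d(h) = 33*h (d(h) = (h*11)*3 = (11*h)*3 = 33*h)
sqrt(d(n(12, 0)) - 46724) = sqrt(33*((-3 + 12)/(1 + 0)) - 46724) = sqrt(33*(9/1) - 46724) = sqrt(33*(1*9) - 46724) = sqrt(33*9 - 46724) = sqrt(297 - 46724) = sqrt(-46427) = I*sqrt(46427)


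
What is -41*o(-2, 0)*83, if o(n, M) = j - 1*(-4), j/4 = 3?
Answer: -54448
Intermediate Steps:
j = 12 (j = 4*3 = 12)
o(n, M) = 16 (o(n, M) = 12 - 1*(-4) = 12 + 4 = 16)
-41*o(-2, 0)*83 = -41*16*83 = -656*83 = -54448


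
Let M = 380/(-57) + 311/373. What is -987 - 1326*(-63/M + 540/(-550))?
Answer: -5028305097/358985 ≈ -14007.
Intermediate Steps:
M = -6527/1119 (M = 380*(-1/57) + 311*(1/373) = -20/3 + 311/373 = -6527/1119 ≈ -5.8329)
-987 - 1326*(-63/M + 540/(-550)) = -987 - 1326*(-63/(-6527/1119) + 540/(-550)) = -987 - 1326*(-63*(-1119/6527) + 540*(-1/550)) = -987 - 1326*(70497/6527 - 54/55) = -987 - 1326*3524877/358985 = -987 - 4673986902/358985 = -5028305097/358985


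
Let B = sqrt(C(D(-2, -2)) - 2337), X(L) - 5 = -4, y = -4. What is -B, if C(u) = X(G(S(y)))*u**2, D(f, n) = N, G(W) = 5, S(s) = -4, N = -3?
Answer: -2*I*sqrt(582) ≈ -48.249*I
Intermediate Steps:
X(L) = 1 (X(L) = 5 - 4 = 1)
D(f, n) = -3
C(u) = u**2 (C(u) = 1*u**2 = u**2)
B = 2*I*sqrt(582) (B = sqrt((-3)**2 - 2337) = sqrt(9 - 2337) = sqrt(-2328) = 2*I*sqrt(582) ≈ 48.249*I)
-B = -2*I*sqrt(582)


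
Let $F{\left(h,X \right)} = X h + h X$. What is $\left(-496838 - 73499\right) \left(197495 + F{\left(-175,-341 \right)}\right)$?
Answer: $-180708426765$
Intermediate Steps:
$F{\left(h,X \right)} = 2 X h$ ($F{\left(h,X \right)} = X h + X h = 2 X h$)
$\left(-496838 - 73499\right) \left(197495 + F{\left(-175,-341 \right)}\right) = \left(-496838 - 73499\right) \left(197495 + 2 \left(-341\right) \left(-175\right)\right) = - 570337 \left(197495 + 119350\right) = \left(-570337\right) 316845 = -180708426765$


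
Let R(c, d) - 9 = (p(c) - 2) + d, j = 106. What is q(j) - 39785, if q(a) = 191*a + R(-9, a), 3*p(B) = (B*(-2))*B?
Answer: -19480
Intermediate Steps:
p(B) = -2*B²/3 (p(B) = ((B*(-2))*B)/3 = ((-2*B)*B)/3 = (-2*B²)/3 = -2*B²/3)
R(c, d) = 7 + d - 2*c²/3 (R(c, d) = 9 + ((-2*c²/3 - 2) + d) = 9 + ((-2 - 2*c²/3) + d) = 9 + (-2 + d - 2*c²/3) = 7 + d - 2*c²/3)
q(a) = -47 + 192*a (q(a) = 191*a + (7 + a - ⅔*(-9)²) = 191*a + (7 + a - ⅔*81) = 191*a + (7 + a - 54) = 191*a + (-47 + a) = -47 + 192*a)
q(j) - 39785 = (-47 + 192*106) - 39785 = (-47 + 20352) - 39785 = 20305 - 39785 = -19480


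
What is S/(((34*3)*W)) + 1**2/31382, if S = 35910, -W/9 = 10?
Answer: -61379/15691 ≈ -3.9117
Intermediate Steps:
W = -90 (W = -9*10 = -90)
S/(((34*3)*W)) + 1**2/31382 = 35910/(((34*3)*(-90))) + 1**2/31382 = 35910/((102*(-90))) + 1*(1/31382) = 35910/(-9180) + 1/31382 = 35910*(-1/9180) + 1/31382 = -133/34 + 1/31382 = -61379/15691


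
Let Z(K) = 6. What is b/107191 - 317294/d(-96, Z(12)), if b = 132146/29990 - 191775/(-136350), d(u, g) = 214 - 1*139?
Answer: -61811497682598031/14610621019050 ≈ -4230.6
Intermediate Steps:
d(u, g) = 75 (d(u, g) = 214 - 139 = 75)
b = 158462929/27260910 (b = 132146*(1/29990) - 191775*(-1/136350) = 66073/14995 + 2557/1818 = 158462929/27260910 ≈ 5.8128)
b/107191 - 317294/d(-96, Z(12)) = (158462929/27260910)/107191 - 317294/75 = (158462929/27260910)*(1/107191) - 317294*1/75 = 158462929/2922124203810 - 317294/75 = -61811497682598031/14610621019050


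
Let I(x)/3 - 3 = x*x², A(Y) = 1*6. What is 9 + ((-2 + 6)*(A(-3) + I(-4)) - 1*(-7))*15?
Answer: -10506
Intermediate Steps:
A(Y) = 6
I(x) = 9 + 3*x³ (I(x) = 9 + 3*(x*x²) = 9 + 3*x³)
9 + ((-2 + 6)*(A(-3) + I(-4)) - 1*(-7))*15 = 9 + ((-2 + 6)*(6 + (9 + 3*(-4)³)) - 1*(-7))*15 = 9 + (4*(6 + (9 + 3*(-64))) + 7)*15 = 9 + (4*(6 + (9 - 192)) + 7)*15 = 9 + (4*(6 - 183) + 7)*15 = 9 + (4*(-177) + 7)*15 = 9 + (-708 + 7)*15 = 9 - 701*15 = 9 - 10515 = -10506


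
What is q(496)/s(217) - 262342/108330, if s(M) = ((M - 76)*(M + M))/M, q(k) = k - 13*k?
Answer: -59896717/2545755 ≈ -23.528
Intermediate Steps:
q(k) = -12*k
s(M) = -152 + 2*M (s(M) = ((-76 + M)*(2*M))/M = (2*M*(-76 + M))/M = -152 + 2*M)
q(496)/s(217) - 262342/108330 = (-12*496)/(-152 + 2*217) - 262342/108330 = -5952/(-152 + 434) - 262342*1/108330 = -5952/282 - 131171/54165 = -5952*1/282 - 131171/54165 = -992/47 - 131171/54165 = -59896717/2545755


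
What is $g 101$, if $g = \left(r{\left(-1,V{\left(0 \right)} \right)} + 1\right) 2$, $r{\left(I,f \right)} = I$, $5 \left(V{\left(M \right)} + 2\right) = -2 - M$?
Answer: $0$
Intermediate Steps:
$V{\left(M \right)} = - \frac{12}{5} - \frac{M}{5}$ ($V{\left(M \right)} = -2 + \frac{-2 - M}{5} = -2 - \left(\frac{2}{5} + \frac{M}{5}\right) = - \frac{12}{5} - \frac{M}{5}$)
$g = 0$ ($g = \left(-1 + 1\right) 2 = 0 \cdot 2 = 0$)
$g 101 = 0 \cdot 101 = 0$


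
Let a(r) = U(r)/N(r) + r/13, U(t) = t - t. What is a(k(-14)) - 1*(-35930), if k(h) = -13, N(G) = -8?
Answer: 35929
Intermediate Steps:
U(t) = 0
a(r) = r/13 (a(r) = 0/(-8) + r/13 = 0*(-⅛) + r*(1/13) = 0 + r/13 = r/13)
a(k(-14)) - 1*(-35930) = (1/13)*(-13) - 1*(-35930) = -1 + 35930 = 35929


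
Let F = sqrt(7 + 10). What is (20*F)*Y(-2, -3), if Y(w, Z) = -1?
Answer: -20*sqrt(17) ≈ -82.462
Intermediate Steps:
F = sqrt(17) ≈ 4.1231
(20*F)*Y(-2, -3) = (20*sqrt(17))*(-1) = -20*sqrt(17)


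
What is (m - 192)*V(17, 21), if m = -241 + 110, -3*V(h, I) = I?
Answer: 2261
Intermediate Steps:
V(h, I) = -I/3
m = -131
(m - 192)*V(17, 21) = (-131 - 192)*(-⅓*21) = -323*(-7) = 2261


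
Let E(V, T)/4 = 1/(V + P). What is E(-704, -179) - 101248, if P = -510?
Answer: -61457538/607 ≈ -1.0125e+5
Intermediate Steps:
E(V, T) = 4/(-510 + V) (E(V, T) = 4/(V - 510) = 4/(-510 + V))
E(-704, -179) - 101248 = 4/(-510 - 704) - 101248 = 4/(-1214) - 101248 = 4*(-1/1214) - 101248 = -2/607 - 101248 = -61457538/607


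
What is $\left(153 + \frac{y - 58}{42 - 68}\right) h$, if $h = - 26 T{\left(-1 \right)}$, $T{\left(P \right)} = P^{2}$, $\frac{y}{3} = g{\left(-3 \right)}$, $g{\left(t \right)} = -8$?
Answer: $-4060$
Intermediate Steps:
$y = -24$ ($y = 3 \left(-8\right) = -24$)
$h = -26$ ($h = - 26 \left(-1\right)^{2} = \left(-26\right) 1 = -26$)
$\left(153 + \frac{y - 58}{42 - 68}\right) h = \left(153 + \frac{-24 - 58}{42 - 68}\right) \left(-26\right) = \left(153 - \frac{82}{-26}\right) \left(-26\right) = \left(153 - - \frac{41}{13}\right) \left(-26\right) = \left(153 + \frac{41}{13}\right) \left(-26\right) = \frac{2030}{13} \left(-26\right) = -4060$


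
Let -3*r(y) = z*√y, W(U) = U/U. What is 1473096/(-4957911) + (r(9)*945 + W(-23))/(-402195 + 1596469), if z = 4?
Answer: -592672065991/1973701400538 ≈ -0.30028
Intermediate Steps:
W(U) = 1
r(y) = -4*√y/3
1473096/(-4957911) + (r(9)*945 + W(-23))/(-402195 + 1596469) = 1473096/(-4957911) + (-4*√9/3*945 + 1)/(-402195 + 1596469) = 1473096*(-1/4957911) + (-4/3*3*945 + 1)/1194274 = -491032/1652637 + (-4*945 + 1)*(1/1194274) = -491032/1652637 + (-3780 + 1)*(1/1194274) = -491032/1652637 - 3779*1/1194274 = -491032/1652637 - 3779/1194274 = -592672065991/1973701400538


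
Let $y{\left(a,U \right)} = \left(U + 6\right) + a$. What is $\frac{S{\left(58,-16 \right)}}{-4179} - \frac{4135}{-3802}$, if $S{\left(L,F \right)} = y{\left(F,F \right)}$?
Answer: $\frac{17379017}{15888558} \approx 1.0938$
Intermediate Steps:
$y{\left(a,U \right)} = 6 + U + a$ ($y{\left(a,U \right)} = \left(6 + U\right) + a = 6 + U + a$)
$S{\left(L,F \right)} = 6 + 2 F$ ($S{\left(L,F \right)} = 6 + F + F = 6 + 2 F$)
$\frac{S{\left(58,-16 \right)}}{-4179} - \frac{4135}{-3802} = \frac{6 + 2 \left(-16\right)}{-4179} - \frac{4135}{-3802} = \left(6 - 32\right) \left(- \frac{1}{4179}\right) - - \frac{4135}{3802} = \left(-26\right) \left(- \frac{1}{4179}\right) + \frac{4135}{3802} = \frac{26}{4179} + \frac{4135}{3802} = \frac{17379017}{15888558}$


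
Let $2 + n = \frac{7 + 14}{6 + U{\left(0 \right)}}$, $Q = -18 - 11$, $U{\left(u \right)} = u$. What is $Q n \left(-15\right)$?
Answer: $\frac{1305}{2} \approx 652.5$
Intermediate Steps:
$Q = -29$ ($Q = -18 - 11 = -29$)
$n = \frac{3}{2}$ ($n = -2 + \frac{7 + 14}{6 + 0} = -2 + \frac{21}{6} = -2 + 21 \cdot \frac{1}{6} = -2 + \frac{7}{2} = \frac{3}{2} \approx 1.5$)
$Q n \left(-15\right) = \left(-29\right) \frac{3}{2} \left(-15\right) = \left(- \frac{87}{2}\right) \left(-15\right) = \frac{1305}{2}$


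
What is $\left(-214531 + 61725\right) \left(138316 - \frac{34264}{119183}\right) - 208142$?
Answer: $- \frac{2519013619256570}{119183} \approx -2.1136 \cdot 10^{10}$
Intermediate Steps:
$\left(-214531 + 61725\right) \left(138316 - \frac{34264}{119183}\right) - 208142 = - 152806 \left(138316 - \frac{34264}{119183}\right) - 208142 = \left(-152806\right) \frac{16484881564}{119183} - 208142 = - \frac{2518988812268584}{119183} - 208142 = - \frac{2519013619256570}{119183}$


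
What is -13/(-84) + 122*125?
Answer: 1281013/84 ≈ 15250.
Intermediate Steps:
-13/(-84) + 122*125 = -13*(-1/84) + 15250 = 13/84 + 15250 = 1281013/84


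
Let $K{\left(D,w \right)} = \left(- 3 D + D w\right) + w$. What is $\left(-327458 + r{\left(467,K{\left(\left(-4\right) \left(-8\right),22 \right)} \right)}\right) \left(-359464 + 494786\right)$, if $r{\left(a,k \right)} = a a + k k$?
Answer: $38909269982$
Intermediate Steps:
$K{\left(D,w \right)} = w - 3 D + D w$
$r{\left(a,k \right)} = a^{2} + k^{2}$
$\left(-327458 + r{\left(467,K{\left(\left(-4\right) \left(-8\right),22 \right)} \right)}\right) \left(-359464 + 494786\right) = \left(-327458 + \left(467^{2} + \left(22 - 3 \left(\left(-4\right) \left(-8\right)\right) + \left(-4\right) \left(-8\right) 22\right)^{2}\right)\right) \left(-359464 + 494786\right) = \left(-327458 + \left(218089 + \left(22 - 96 + 32 \cdot 22\right)^{2}\right)\right) 135322 = \left(-327458 + \left(218089 + \left(22 - 96 + 704\right)^{2}\right)\right) 135322 = \left(-327458 + \left(218089 + 630^{2}\right)\right) 135322 = \left(-327458 + \left(218089 + 396900\right)\right) 135322 = \left(-327458 + 614989\right) 135322 = 287531 \cdot 135322 = 38909269982$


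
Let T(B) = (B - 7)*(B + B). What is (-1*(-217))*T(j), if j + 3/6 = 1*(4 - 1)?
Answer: -9765/2 ≈ -4882.5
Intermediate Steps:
j = 5/2 (j = -½ + 1*(4 - 1) = -½ + 1*3 = -½ + 3 = 5/2 ≈ 2.5000)
T(B) = 2*B*(-7 + B) (T(B) = (-7 + B)*(2*B) = 2*B*(-7 + B))
(-1*(-217))*T(j) = (-1*(-217))*(2*(5/2)*(-7 + 5/2)) = 217*(2*(5/2)*(-9/2)) = 217*(-45/2) = -9765/2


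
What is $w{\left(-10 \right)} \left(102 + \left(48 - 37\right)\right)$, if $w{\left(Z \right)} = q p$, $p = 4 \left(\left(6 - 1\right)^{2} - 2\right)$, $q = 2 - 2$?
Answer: $0$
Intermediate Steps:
$q = 0$ ($q = 2 - 2 = 0$)
$p = 92$ ($p = 4 \left(5^{2} - 2\right) = 4 \left(25 - 2\right) = 4 \cdot 23 = 92$)
$w{\left(Z \right)} = 0$ ($w{\left(Z \right)} = 0 \cdot 92 = 0$)
$w{\left(-10 \right)} \left(102 + \left(48 - 37\right)\right) = 0 \left(102 + \left(48 - 37\right)\right) = 0 \left(102 + 11\right) = 0 \cdot 113 = 0$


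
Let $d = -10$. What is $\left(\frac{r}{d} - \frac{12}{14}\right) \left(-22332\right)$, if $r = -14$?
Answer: $- \frac{424308}{35} \approx -12123.0$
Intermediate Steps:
$\left(\frac{r}{d} - \frac{12}{14}\right) \left(-22332\right) = \left(- \frac{14}{-10} - \frac{12}{14}\right) \left(-22332\right) = \left(\left(-14\right) \left(- \frac{1}{10}\right) - \frac{6}{7}\right) \left(-22332\right) = \left(\frac{7}{5} - \frac{6}{7}\right) \left(-22332\right) = \frac{19}{35} \left(-22332\right) = - \frac{424308}{35}$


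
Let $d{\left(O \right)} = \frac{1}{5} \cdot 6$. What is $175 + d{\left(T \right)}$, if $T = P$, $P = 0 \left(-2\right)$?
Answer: $\frac{881}{5} \approx 176.2$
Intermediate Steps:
$P = 0$
$T = 0$
$d{\left(O \right)} = \frac{6}{5}$ ($d{\left(O \right)} = \frac{1}{5} \cdot 6 = \frac{6}{5}$)
$175 + d{\left(T \right)} = 175 + \frac{6}{5} = \frac{881}{5}$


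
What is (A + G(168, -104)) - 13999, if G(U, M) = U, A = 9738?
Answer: -4093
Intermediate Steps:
(A + G(168, -104)) - 13999 = (9738 + 168) - 13999 = 9906 - 13999 = -4093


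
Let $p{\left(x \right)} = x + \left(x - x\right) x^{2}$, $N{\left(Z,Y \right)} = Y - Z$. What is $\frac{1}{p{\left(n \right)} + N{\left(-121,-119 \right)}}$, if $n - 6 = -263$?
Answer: $- \frac{1}{255} \approx -0.0039216$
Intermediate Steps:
$n = -257$ ($n = 6 - 263 = -257$)
$p{\left(x \right)} = x$ ($p{\left(x \right)} = x + 0 x^{2} = x + 0 = x$)
$\frac{1}{p{\left(n \right)} + N{\left(-121,-119 \right)}} = \frac{1}{-257 - -2} = \frac{1}{-257 + \left(-119 + 121\right)} = \frac{1}{-257 + 2} = \frac{1}{-255} = - \frac{1}{255}$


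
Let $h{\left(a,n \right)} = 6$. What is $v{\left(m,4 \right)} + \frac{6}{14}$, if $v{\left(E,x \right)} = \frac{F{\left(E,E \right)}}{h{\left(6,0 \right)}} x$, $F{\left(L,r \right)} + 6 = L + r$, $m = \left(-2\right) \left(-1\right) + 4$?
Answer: $\frac{31}{7} \approx 4.4286$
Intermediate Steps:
$m = 6$ ($m = 2 + 4 = 6$)
$F{\left(L,r \right)} = -6 + L + r$ ($F{\left(L,r \right)} = -6 + \left(L + r\right) = -6 + L + r$)
$v{\left(E,x \right)} = x \left(-1 + \frac{E}{3}\right)$ ($v{\left(E,x \right)} = \frac{-6 + E + E}{6} x = \left(-6 + 2 E\right) \frac{1}{6} x = \left(-1 + \frac{E}{3}\right) x = x \left(-1 + \frac{E}{3}\right)$)
$v{\left(m,4 \right)} + \frac{6}{14} = \frac{1}{3} \cdot 4 \left(-3 + 6\right) + \frac{6}{14} = \frac{1}{3} \cdot 4 \cdot 3 + 6 \cdot \frac{1}{14} = 4 + \frac{3}{7} = \frac{31}{7}$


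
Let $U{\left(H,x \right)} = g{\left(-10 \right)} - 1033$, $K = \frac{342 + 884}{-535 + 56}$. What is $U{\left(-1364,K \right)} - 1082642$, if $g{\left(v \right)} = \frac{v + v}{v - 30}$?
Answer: $- \frac{2167349}{2} \approx -1.0837 \cdot 10^{6}$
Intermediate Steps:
$K = - \frac{1226}{479}$ ($K = \frac{1226}{-479} = 1226 \left(- \frac{1}{479}\right) = - \frac{1226}{479} \approx -2.5595$)
$g{\left(v \right)} = \frac{2 v}{-30 + v}$
$U{\left(H,x \right)} = - \frac{2065}{2}$ ($U{\left(H,x \right)} = 2 \left(-10\right) \frac{1}{-30 - 10} - 1033 = 2 \left(-10\right) \frac{1}{-40} - 1033 = 2 \left(-10\right) \left(- \frac{1}{40}\right) - 1033 = \frac{1}{2} - 1033 = - \frac{2065}{2}$)
$U{\left(-1364,K \right)} - 1082642 = - \frac{2065}{2} - 1082642 = - \frac{2167349}{2}$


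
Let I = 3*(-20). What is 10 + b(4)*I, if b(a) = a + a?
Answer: -470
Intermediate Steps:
I = -60
b(a) = 2*a
10 + b(4)*I = 10 + (2*4)*(-60) = 10 + 8*(-60) = 10 - 480 = -470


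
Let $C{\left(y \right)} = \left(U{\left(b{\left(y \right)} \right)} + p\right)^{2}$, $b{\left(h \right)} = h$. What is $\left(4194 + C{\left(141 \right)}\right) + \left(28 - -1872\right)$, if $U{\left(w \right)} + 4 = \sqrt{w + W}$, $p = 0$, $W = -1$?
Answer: $6250 - 16 \sqrt{35} \approx 6155.3$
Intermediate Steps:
$U{\left(w \right)} = -4 + \sqrt{-1 + w}$ ($U{\left(w \right)} = -4 + \sqrt{w - 1} = -4 + \sqrt{-1 + w}$)
$C{\left(y \right)} = \left(-4 + \sqrt{-1 + y}\right)^{2}$ ($C{\left(y \right)} = \left(\left(-4 + \sqrt{-1 + y}\right) + 0\right)^{2} = \left(-4 + \sqrt{-1 + y}\right)^{2}$)
$\left(4194 + C{\left(141 \right)}\right) + \left(28 - -1872\right) = \left(4194 + \left(-4 + \sqrt{-1 + 141}\right)^{2}\right) + \left(28 - -1872\right) = \left(4194 + \left(-4 + \sqrt{140}\right)^{2}\right) + \left(28 + 1872\right) = \left(4194 + \left(-4 + 2 \sqrt{35}\right)^{2}\right) + 1900 = 6094 + \left(-4 + 2 \sqrt{35}\right)^{2}$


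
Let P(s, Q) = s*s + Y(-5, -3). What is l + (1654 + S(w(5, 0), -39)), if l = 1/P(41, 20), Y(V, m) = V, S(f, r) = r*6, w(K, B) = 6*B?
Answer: 2379921/1676 ≈ 1420.0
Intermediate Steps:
S(f, r) = 6*r
P(s, Q) = -5 + s**2 (P(s, Q) = s*s - 5 = s**2 - 5 = -5 + s**2)
l = 1/1676 (l = 1/(-5 + 41**2) = 1/(-5 + 1681) = 1/1676 ≈ 0.00059666)
l + (1654 + S(w(5, 0), -39)) = 1/1676 + (1654 + 6*(-39)) = 1/1676 + (1654 - 234) = 1/1676 + 1420 = 2379921/1676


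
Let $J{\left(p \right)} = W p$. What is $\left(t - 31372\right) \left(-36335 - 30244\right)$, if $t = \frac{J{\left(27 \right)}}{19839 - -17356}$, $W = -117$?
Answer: $\frac{77690016374721}{37195} \approx 2.0887 \cdot 10^{9}$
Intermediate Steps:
$J{\left(p \right)} = - 117 p$
$t = - \frac{3159}{37195}$ ($t = \frac{\left(-117\right) 27}{19839 - -17356} = - \frac{3159}{19839 + 17356} = - \frac{3159}{37195} \approx -0.084931$)
$\left(t - 31372\right) \left(-36335 - 30244\right) = \left(- \frac{3159}{37195} - 31372\right) \left(-36335 - 30244\right) = \left(- \frac{1166884699}{37195}\right) \left(-66579\right) = \frac{77690016374721}{37195}$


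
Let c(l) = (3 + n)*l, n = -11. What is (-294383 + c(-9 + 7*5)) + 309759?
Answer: 15168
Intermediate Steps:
c(l) = -8*l (c(l) = (3 - 11)*l = -8*l)
(-294383 + c(-9 + 7*5)) + 309759 = (-294383 - 8*(-9 + 7*5)) + 309759 = (-294383 - 8*(-9 + 35)) + 309759 = (-294383 - 8*26) + 309759 = (-294383 - 208) + 309759 = -294591 + 309759 = 15168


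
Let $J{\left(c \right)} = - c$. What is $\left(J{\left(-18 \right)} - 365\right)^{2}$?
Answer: $120409$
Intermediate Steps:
$\left(J{\left(-18 \right)} - 365\right)^{2} = \left(\left(-1\right) \left(-18\right) - 365\right)^{2} = \left(18 - 365\right)^{2} = \left(-347\right)^{2} = 120409$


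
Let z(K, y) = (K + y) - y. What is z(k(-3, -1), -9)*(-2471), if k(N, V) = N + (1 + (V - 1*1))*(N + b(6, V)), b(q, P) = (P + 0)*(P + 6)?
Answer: -12355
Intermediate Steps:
b(q, P) = P*(6 + P)
k(N, V) = N + V*(N + V*(6 + V)) (k(N, V) = N + (1 + (V - 1*1))*(N + V*(6 + V)) = N + (1 + (V - 1))*(N + V*(6 + V)) = N + (1 + (-1 + V))*(N + V*(6 + V)) = N + V*(N + V*(6 + V)))
z(K, y) = K
z(k(-3, -1), -9)*(-2471) = (-3 - 3*(-1) + (-1)²*(6 - 1))*(-2471) = (-3 + 3 + 1*5)*(-2471) = (-3 + 3 + 5)*(-2471) = 5*(-2471) = -12355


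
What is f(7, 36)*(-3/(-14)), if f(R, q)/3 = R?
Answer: 9/2 ≈ 4.5000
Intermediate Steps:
f(R, q) = 3*R
f(7, 36)*(-3/(-14)) = (3*7)*(-3/(-14)) = 21*(-3*(-1/14)) = 21*(3/14) = 9/2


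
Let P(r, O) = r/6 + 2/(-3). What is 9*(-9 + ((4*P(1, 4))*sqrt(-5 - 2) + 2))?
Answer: -63 - 18*I*sqrt(7) ≈ -63.0 - 47.624*I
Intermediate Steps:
P(r, O) = -2/3 + r/6 (P(r, O) = r*(1/6) + 2*(-1/3) = r/6 - 2/3 = -2/3 + r/6)
9*(-9 + ((4*P(1, 4))*sqrt(-5 - 2) + 2)) = 9*(-9 + ((4*(-2/3 + (1/6)*1))*sqrt(-5 - 2) + 2)) = 9*(-9 + ((4*(-2/3 + 1/6))*sqrt(-7) + 2)) = 9*(-9 + ((4*(-1/2))*(I*sqrt(7)) + 2)) = 9*(-9 + (-2*I*sqrt(7) + 2)) = 9*(-9 + (2 - 2*I*sqrt(7))) = 9*(-7 - 2*I*sqrt(7)) = -63 - 18*I*sqrt(7)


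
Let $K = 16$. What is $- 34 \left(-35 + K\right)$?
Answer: $646$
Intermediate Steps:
$- 34 \left(-35 + K\right) = - 34 \left(-35 + 16\right) = \left(-34\right) \left(-19\right) = 646$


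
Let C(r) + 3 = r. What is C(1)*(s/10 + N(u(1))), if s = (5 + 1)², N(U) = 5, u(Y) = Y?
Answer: -86/5 ≈ -17.200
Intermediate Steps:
s = 36 (s = 6² = 36)
C(r) = -3 + r
C(1)*(s/10 + N(u(1))) = (-3 + 1)*(36/10 + 5) = -2*(36*(⅒) + 5) = -2*(18/5 + 5) = -2*43/5 = -86/5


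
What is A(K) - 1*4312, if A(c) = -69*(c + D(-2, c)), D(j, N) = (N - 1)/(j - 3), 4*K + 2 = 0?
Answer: -21491/5 ≈ -4298.2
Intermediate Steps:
K = -½ (K = -½ + (¼)*0 = -½ + 0 = -½ ≈ -0.50000)
D(j, N) = (-1 + N)/(-3 + j)
A(c) = -69/5 - 276*c/5 (A(c) = -69*(c + (-1 + c)/(-3 - 2)) = -69*(c + (-1 + c)/(-5)) = -69*(c - (-1 + c)/5) = -69*(c + (⅕ - c/5)) = -69*(⅕ + 4*c/5) = -69/5 - 276*c/5)
A(K) - 1*4312 = (-69/5 - 276/5*(-½)) - 1*4312 = (-69/5 + 138/5) - 4312 = 69/5 - 4312 = -21491/5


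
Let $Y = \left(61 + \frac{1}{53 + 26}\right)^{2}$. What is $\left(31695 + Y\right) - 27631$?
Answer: $\frac{48595824}{6241} \approx 7786.5$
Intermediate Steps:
$Y = \frac{23232400}{6241}$ ($Y = \left(61 + \frac{1}{79}\right)^{2} = \left(\frac{4820}{79}\right)^{2} = \frac{23232400}{6241} \approx 3722.5$)
$\left(31695 + Y\right) - 27631 = \left(31695 + \frac{23232400}{6241}\right) - 27631 = \frac{221040895}{6241} - 27631 = \frac{48595824}{6241}$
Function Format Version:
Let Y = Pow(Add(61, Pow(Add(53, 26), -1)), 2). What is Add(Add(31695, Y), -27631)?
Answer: Rational(48595824, 6241) ≈ 7786.5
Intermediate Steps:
Y = Rational(23232400, 6241) (Y = Pow(Add(61, Pow(79, -1)), 2) = Pow(Add(61, Rational(1, 79)), 2) = Pow(Rational(4820, 79), 2) = Rational(23232400, 6241) ≈ 3722.5)
Add(Add(31695, Y), -27631) = Add(Add(31695, Rational(23232400, 6241)), -27631) = Add(Rational(221040895, 6241), -27631) = Rational(48595824, 6241)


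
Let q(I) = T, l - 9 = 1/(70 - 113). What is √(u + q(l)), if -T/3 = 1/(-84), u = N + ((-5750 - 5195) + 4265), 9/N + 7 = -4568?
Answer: I*√121795156693/4270 ≈ 81.731*I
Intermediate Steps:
N = -3/1525 (N = 9/(-7 - 4568) = 9/(-4575) = 9*(-1/4575) = -3/1525 ≈ -0.0019672)
l = 386/43 (l = 9 + 1/(70 - 113) = 9 + 1/(-43) = 9 - 1/43 = 386/43 ≈ 8.9767)
u = -10187003/1525 (u = -3/1525 + ((-5750 - 5195) + 4265) = -3/1525 + (-10945 + 4265) = -3/1525 - 6680 = -10187003/1525 ≈ -6680.0)
T = 1/28 (T = -3/(-84) = -3*(-1/84) = 1/28 ≈ 0.035714)
q(I) = 1/28
√(u + q(l)) = √(-10187003/1525 + 1/28) = √(-285234559/42700) = I*√121795156693/4270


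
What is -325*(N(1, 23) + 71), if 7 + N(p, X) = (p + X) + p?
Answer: -28925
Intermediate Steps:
N(p, X) = -7 + X + 2*p (N(p, X) = -7 + ((p + X) + p) = -7 + ((X + p) + p) = -7 + (X + 2*p) = -7 + X + 2*p)
-325*(N(1, 23) + 71) = -325*((-7 + 23 + 2*1) + 71) = -325*((-7 + 23 + 2) + 71) = -325*(18 + 71) = -325*89 = -28925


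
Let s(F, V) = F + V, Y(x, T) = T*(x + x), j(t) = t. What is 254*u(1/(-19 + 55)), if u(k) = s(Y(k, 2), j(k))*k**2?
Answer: 635/23328 ≈ 0.027221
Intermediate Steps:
Y(x, T) = 2*T*x (Y(x, T) = T*(2*x) = 2*T*x)
u(k) = 5*k**3 (u(k) = (2*2*k + k)*k**2 = (4*k + k)*k**2 = (5*k)*k**2 = 5*k**3)
254*u(1/(-19 + 55)) = 254*(5*(1/(-19 + 55))**3) = 254*(5*(1/36)**3) = 254*(5*(1/46656)) = 254*(5/46656) = 635/23328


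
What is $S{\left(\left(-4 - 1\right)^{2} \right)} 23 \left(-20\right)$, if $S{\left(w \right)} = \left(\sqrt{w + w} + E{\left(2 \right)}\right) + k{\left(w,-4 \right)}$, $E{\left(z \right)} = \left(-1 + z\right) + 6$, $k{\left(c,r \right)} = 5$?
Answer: $-5520 - 2300 \sqrt{2} \approx -8772.7$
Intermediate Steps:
$E{\left(z \right)} = 5 + z$
$S{\left(w \right)} = 12 + \sqrt{2} \sqrt{w}$ ($S{\left(w \right)} = \left(\sqrt{w + w} + \left(5 + 2\right)\right) + 5 = \left(\sqrt{2 w} + 7\right) + 5 = \left(\sqrt{2} \sqrt{w} + 7\right) + 5 = \left(7 + \sqrt{2} \sqrt{w}\right) + 5 = 12 + \sqrt{2} \sqrt{w}$)
$S{\left(\left(-4 - 1\right)^{2} \right)} 23 \left(-20\right) = \left(12 + \sqrt{2} \sqrt{\left(-4 - 1\right)^{2}}\right) 23 \left(-20\right) = \left(12 + \sqrt{2} \sqrt{\left(-5\right)^{2}}\right) 23 \left(-20\right) = \left(12 + \sqrt{2} \sqrt{25}\right) 23 \left(-20\right) = \left(12 + \sqrt{2} \cdot 5\right) 23 \left(-20\right) = \left(12 + 5 \sqrt{2}\right) 23 \left(-20\right) = \left(276 + 115 \sqrt{2}\right) \left(-20\right) = -5520 - 2300 \sqrt{2}$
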